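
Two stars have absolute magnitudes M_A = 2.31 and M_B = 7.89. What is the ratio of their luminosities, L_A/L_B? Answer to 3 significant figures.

ΔM = M_A − M_B = -5.58
L_A/L_B = 10^(−0.4 ΔM) = 10^2.232 = 170.6

L_A/L_B ≈ 171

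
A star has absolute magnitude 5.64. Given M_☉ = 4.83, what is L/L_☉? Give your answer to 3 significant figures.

M − M_☉ = 5.64 − 4.83 = 0.810
L/L_☉ = 10^(−0.4 (M − M_☉)) = 10^-0.324 = 0.4742

L/L_☉ ≈ 0.474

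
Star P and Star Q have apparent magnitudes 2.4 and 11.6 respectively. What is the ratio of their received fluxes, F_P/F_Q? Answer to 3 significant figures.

F_P/F_Q ≈ 4790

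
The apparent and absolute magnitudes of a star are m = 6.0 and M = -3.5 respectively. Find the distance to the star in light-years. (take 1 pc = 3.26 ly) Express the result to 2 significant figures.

μ = m − M = 9.500
m − M = 5 log₁₀ d − 5
log₁₀ d = (m − M)/5 + 1 = 2.9000
d = 10^2.9000 = 794.3 pc
= 2590 ly

d ≈ 2600 ly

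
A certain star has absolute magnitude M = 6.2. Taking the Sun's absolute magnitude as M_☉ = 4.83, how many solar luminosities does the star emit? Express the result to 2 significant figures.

L/L_☉ ≈ 0.28

M − M_☉ = 6.2 − 4.83 = 1.370
L/L_☉ = 10^(−0.4 (M − M_☉)) = 10^-0.548 = 0.2831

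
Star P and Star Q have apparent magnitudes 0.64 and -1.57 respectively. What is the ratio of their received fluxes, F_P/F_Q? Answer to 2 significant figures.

Δm = 0.64 − (-1.57) = 2.21
Flux ratio = 10^(−0.4 Δm) = 10^(−0.4 × 2.21) = 10^-0.884 = 0.1306

F_P/F_Q ≈ 0.13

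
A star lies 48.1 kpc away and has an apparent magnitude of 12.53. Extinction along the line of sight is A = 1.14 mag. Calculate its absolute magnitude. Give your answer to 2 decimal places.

d = 48.1 kpc = 48100 pc
5 log₁₀(d/10 pc) = 5 log₁₀(48100) − 5 = 18.411
M = m − 5 log₁₀(d/10) − A = 12.53 − 18.411 − 1.14 = -7.021

M ≈ -7.02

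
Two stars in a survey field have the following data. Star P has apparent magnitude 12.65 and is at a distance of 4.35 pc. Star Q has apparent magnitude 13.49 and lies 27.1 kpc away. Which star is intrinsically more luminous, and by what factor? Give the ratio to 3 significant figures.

Star Q is more luminous, by a factor of 1.79×10^7.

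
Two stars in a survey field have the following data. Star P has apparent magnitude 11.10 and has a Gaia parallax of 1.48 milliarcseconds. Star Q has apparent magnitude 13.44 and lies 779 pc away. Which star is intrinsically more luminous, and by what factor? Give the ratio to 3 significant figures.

Star P: p = 1.48 mas = 1.48×10^-3″ → d = 1/p = 675.7 pc
Star P: M = m − 5 log₁₀ d + 5 = 11.10 − 5·2.8297 + 5 = 1.951
Star Q: M = m − 5 log₁₀ d + 5 = 13.44 − 5·2.8915 + 5 = 3.982
ΔM = M_P − M_Q = 1.951 − (3.982) = -2.031; smaller M is more luminous → Star P.
L ratio = 10^(0.4 |ΔM|) = 10^0.812 = 6.492

Star P is more luminous, by a factor of 6.49.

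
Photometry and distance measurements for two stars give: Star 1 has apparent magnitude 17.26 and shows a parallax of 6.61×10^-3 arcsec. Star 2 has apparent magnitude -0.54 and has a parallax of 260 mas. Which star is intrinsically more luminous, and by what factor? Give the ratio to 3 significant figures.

Star 2 is more luminous, by a factor of 8520.

Star 1: d = 1/p = 1/6.61×10^-3″ = 151.3 pc
Star 1: M = m − 5 log₁₀ d + 5 = 17.26 − 5·2.1798 + 5 = 11.361
Star 2: p = 260 mas = 0.260″ → d = 1/p = 3.846 pc
Star 2: M = m − 5 log₁₀ d + 5 = -0.54 − 5·0.5850 + 5 = 1.535
ΔM = M_1 − M_2 = 11.361 − (1.535) = 9.826; smaller M is more luminous → Star 2.
L ratio = 10^(0.4 |ΔM|) = 10^3.930 = 8520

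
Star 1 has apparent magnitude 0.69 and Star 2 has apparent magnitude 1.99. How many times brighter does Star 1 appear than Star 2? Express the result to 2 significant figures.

Magnitude difference = -1.30
Flux ratio = 10^(−0.4 Δm) = 10^(−0.4 × -1.30) = 10^0.520 = 3.311

3.3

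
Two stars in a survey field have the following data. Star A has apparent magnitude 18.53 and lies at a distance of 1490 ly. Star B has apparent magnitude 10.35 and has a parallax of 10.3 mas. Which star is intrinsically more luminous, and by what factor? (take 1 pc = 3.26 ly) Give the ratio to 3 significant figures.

Star A: d = 1490 ly / 3.26 = 457.1 pc
Star A: M = m − 5 log₁₀ d + 5 = 18.53 − 5·2.6600 + 5 = 10.230
Star B: p = 10.3 mas = 0.0103″ → d = 1/p = 97.09 pc
Star B: M = m − 5 log₁₀ d + 5 = 10.35 − 5·1.9872 + 5 = 5.414
ΔM = M_A − M_B = 10.230 − (5.414) = 4.816; smaller M is more luminous → Star B.
L ratio = 10^(0.4 |ΔM|) = 10^1.926 = 84.41

Star B is more luminous, by a factor of 84.4.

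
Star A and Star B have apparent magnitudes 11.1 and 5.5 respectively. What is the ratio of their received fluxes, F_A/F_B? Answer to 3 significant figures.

F_A/F_B ≈ 5.75×10^-3

Δm = 11.1 − (5.5) = 5.6
Flux ratio = 10^(−0.4 Δm) = 10^(−0.4 × 5.6) = 10^-2.240 = 5.754×10^-3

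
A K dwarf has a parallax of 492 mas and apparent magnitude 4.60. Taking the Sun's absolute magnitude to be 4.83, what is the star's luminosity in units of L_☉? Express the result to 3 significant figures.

L/L_☉ ≈ 0.0511

d = 1/p = 1000/492 mas = 2.033 pc
M = m − 5 log₁₀ d + 5 = 4.60 − 5·0.3080 + 5 = 8.060
M − M_☉ = 8.060 − 4.83 = 3.230
L/L_☉ = 10^(−0.4 × 3.230) = 0.05106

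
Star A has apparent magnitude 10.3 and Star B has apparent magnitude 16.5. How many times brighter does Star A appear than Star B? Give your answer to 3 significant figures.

302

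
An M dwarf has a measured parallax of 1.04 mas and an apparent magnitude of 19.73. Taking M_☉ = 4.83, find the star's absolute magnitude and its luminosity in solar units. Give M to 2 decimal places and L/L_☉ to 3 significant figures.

M ≈ 9.82; L/L_☉ ≈ 0.0101

d = 1/p = 1000/1.04 mas = 961.5 pc
M = m − 5 log₁₀ d + 5 = 19.73 − 5·2.9830 + 5 = 9.815
M − M_☉ = 9.815 − 4.83 = 4.985
L/L_☉ = 10^(−0.4 × 4.985) = 0.01014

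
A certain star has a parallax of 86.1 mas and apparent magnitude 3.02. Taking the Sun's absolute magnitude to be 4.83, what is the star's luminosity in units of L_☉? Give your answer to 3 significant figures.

d = 1/p = 1000/86.1 mas = 11.61 pc
M = m − 5 log₁₀ d + 5 = 3.02 − 5·1.0650 + 5 = 2.695
M − M_☉ = 2.695 − 4.83 = -2.135
L/L_☉ = 10^(−0.4 × -2.135) = 7.145

L/L_☉ ≈ 7.14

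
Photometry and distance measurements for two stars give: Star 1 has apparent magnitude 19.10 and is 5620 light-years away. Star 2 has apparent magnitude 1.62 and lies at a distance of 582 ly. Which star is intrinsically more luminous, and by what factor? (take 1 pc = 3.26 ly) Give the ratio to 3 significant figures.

Star 1: d = 5620 ly / 3.26 = 1724 pc
Star 1: M = m − 5 log₁₀ d + 5 = 19.10 − 5·3.2365 + 5 = 7.917
Star 2: d = 582 ly / 3.26 = 178.5 pc
Star 2: M = m − 5 log₁₀ d + 5 = 1.62 − 5·2.2517 + 5 = -4.639
ΔM = M_1 − M_2 = 7.917 − (-4.639) = 12.556; smaller M is more luminous → Star 2.
L ratio = 10^(0.4 |ΔM|) = 10^5.022 = 105300

Star 2 is more luminous, by a factor of 105000.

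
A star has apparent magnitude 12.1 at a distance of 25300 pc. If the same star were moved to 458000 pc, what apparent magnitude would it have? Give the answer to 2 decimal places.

m ≈ 18.39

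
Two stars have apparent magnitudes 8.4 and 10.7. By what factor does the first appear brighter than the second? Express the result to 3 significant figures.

8.32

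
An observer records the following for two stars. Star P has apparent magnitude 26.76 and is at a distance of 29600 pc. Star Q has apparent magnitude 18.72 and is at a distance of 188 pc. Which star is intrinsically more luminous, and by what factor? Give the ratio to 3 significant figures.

Star P: M = m − 5 log₁₀ d + 5 = 26.76 − 5·4.4713 + 5 = 9.404
Star Q: M = m − 5 log₁₀ d + 5 = 18.72 − 5·2.2742 + 5 = 12.349
ΔM = M_P − M_Q = 9.404 − (12.349) = -2.946; smaller M is more luminous → Star P.
L ratio = 10^(0.4 |ΔM|) = 10^1.178 = 15.08

Star P is more luminous, by a factor of 15.1.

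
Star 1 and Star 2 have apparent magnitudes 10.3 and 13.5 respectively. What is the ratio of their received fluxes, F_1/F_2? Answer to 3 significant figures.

F_1/F_2 ≈ 19.1

Magnitude difference = -3.2
Flux ratio = 10^(−0.4 Δm) = 10^(−0.4 × -3.2) = 10^1.280 = 19.05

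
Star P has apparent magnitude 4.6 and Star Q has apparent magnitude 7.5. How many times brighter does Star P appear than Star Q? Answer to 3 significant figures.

Δm = 4.6 − (7.5) = -2.9
Flux ratio = 10^(−0.4 Δm) = 10^(−0.4 × -2.9) = 10^1.160 = 14.45

14.5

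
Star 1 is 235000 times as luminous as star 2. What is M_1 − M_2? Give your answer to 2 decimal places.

M_1 − M_2 ≈ -13.43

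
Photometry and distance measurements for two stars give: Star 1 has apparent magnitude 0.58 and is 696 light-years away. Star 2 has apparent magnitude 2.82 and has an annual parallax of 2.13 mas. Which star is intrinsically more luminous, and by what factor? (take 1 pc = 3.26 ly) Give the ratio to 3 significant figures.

Star 1: d = 696 ly / 3.26 = 213.5 pc
Star 1: M = m − 5 log₁₀ d + 5 = 0.58 − 5·2.3294 + 5 = -6.067
Star 2: p = 2.13 mas = 2.13×10^-3″ → d = 1/p = 469.5 pc
Star 2: M = m − 5 log₁₀ d + 5 = 2.82 − 5·2.6716 + 5 = -5.538
ΔM = M_1 − M_2 = -6.067 − (-5.538) = -0.529; smaller M is more luminous → Star 1.
L ratio = 10^(0.4 |ΔM|) = 10^0.212 = 1.628

Star 1 is more luminous, by a factor of 1.63.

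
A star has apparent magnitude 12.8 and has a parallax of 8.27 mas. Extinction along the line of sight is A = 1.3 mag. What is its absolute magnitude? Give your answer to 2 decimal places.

p = 8.27 mas = 8.27×10^-3″ → d = 1/p = 120.9 pc
5 log₁₀(d/10 pc) = 5 log₁₀(120.9) − 5 = 5.412
M = m − 5 log₁₀(d/10) − A = 12.8 − 5.412 − 1.3 = 6.088

M ≈ 6.09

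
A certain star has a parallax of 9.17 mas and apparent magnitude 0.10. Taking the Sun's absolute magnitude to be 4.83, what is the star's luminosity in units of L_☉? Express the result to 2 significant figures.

L/L_☉ ≈ 9300

d = 1/p = 1000/9.17 mas = 109.1 pc
M = m − 5 log₁₀ d + 5 = 0.10 − 5·2.0376 + 5 = -5.088
M − M_☉ = -5.088 − 4.83 = -9.918
L/L_☉ = 10^(−0.4 × -9.918) = 9274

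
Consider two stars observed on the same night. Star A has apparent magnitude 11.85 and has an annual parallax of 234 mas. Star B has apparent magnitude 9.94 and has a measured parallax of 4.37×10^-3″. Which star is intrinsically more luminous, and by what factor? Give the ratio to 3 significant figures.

Star B is more luminous, by a factor of 16700.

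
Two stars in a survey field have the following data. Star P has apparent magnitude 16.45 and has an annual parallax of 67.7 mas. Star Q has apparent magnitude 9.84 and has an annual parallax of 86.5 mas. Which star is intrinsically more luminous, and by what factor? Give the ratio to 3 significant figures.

Star P: p = 67.7 mas = 0.0677″ → d = 1/p = 14.77 pc
Star P: M = m − 5 log₁₀ d + 5 = 16.45 − 5·1.1694 + 5 = 15.603
Star Q: p = 86.5 mas = 0.0865″ → d = 1/p = 11.56 pc
Star Q: M = m − 5 log₁₀ d + 5 = 9.84 − 5·1.0630 + 5 = 9.525
ΔM = M_P − M_Q = 15.603 − (9.525) = 6.078; smaller M is more luminous → Star Q.
L ratio = 10^(0.4 |ΔM|) = 10^2.431 = 269.9

Star Q is more luminous, by a factor of 270.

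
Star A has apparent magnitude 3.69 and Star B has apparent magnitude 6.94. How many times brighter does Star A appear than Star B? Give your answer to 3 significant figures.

20.0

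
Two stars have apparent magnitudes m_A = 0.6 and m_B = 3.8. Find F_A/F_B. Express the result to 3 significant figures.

F_A/F_B ≈ 19.1

Δm = 0.6 − (3.8) = -3.2
Flux ratio = 10^(−0.4 Δm) = 10^(−0.4 × -3.2) = 10^1.280 = 19.05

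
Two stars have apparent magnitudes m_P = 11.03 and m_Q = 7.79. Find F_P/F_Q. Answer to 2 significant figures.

Magnitude difference = 3.24
Flux ratio = 10^(−0.4 Δm) = 10^(−0.4 × 3.24) = 10^-1.296 = 0.05058

F_P/F_Q ≈ 0.051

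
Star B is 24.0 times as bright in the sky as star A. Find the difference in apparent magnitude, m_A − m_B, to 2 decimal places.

Pogson: Δm = −2.5 log₁₀(ratio) = −2.5 log₁₀(24.0) = −2.5 × 1.3802 = -3.451
Star B is brighter so has the smaller magnitude: m_A − m_B is positive.

m_A − m_B ≈ 3.45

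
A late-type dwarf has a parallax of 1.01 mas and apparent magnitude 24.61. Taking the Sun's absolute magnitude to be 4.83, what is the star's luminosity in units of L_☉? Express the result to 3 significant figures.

d = 1/p = 1000/1.01 mas = 990.1 pc
M = m − 5 log₁₀ d + 5 = 24.61 − 5·2.9957 + 5 = 14.632
M − M_☉ = 14.632 − 4.83 = 9.802
L/L_☉ = 10^(−0.4 × 9.802) = 1.200×10^-4

L/L_☉ ≈ 1.20×10^-4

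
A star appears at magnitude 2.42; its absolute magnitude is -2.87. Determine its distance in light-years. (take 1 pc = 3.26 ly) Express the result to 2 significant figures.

d ≈ 370 ly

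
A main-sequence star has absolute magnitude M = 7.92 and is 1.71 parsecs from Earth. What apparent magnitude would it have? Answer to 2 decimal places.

m = M + 5 log₁₀ d − 5 = 7.92 + 5·0.2330 − 5 = 4.085

m ≈ 4.08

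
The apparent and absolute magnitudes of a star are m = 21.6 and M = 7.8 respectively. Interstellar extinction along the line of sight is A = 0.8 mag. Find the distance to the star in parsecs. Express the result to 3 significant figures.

m − M = 5 log₁₀(d/10 pc) + A  ⇒  21.6 − (7.8) − 0.8 = 5 log₁₀(d/10)
13.000 = 5 log₁₀(d/10)
log₁₀ d = (m − M − A)/5 + 1 = 3.6000
d = 10^3.6000 = 3981 pc

d ≈ 3980 pc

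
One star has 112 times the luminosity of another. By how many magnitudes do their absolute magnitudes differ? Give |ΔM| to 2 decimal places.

|ΔM| ≈ 5.12

Pogson: ΔM = −2.5 log₁₀(ratio) = −2.5 log₁₀(112) = −2.5 × 2.0492 = -5.123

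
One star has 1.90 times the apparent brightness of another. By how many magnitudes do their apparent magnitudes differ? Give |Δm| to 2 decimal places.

|Δm| ≈ 0.70

Pogson: Δm = −2.5 log₁₀(ratio) = −2.5 log₁₀(1.90) = −2.5 × 0.2788 = -0.697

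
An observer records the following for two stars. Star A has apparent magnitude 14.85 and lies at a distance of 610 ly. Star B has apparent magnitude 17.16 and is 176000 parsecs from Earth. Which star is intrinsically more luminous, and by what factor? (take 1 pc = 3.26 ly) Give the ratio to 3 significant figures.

Star B is more luminous, by a factor of 105000.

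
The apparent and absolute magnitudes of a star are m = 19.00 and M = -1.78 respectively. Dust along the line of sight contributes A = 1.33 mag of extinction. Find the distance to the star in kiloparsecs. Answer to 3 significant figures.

d ≈ 77.6 kpc

m − M = 5 log₁₀(d/10 pc) + A  ⇒  19.00 − (-1.78) − 1.33 = 5 log₁₀(d/10)
19.450 = 5 log₁₀(d/10)
log₁₀ d = (m − M − A)/5 + 1 = 4.8900
d = 10^4.8900 = 77620 pc
= 77.62 kpc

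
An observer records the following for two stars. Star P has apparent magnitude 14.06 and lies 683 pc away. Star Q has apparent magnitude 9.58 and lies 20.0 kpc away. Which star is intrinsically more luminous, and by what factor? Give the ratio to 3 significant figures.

Star P: M = m − 5 log₁₀ d + 5 = 14.06 − 5·2.8344 + 5 = 4.888
Star Q: d = 20.0 kpc = 20000 pc
Star Q: M = m − 5 log₁₀ d + 5 = 9.58 − 5·4.3010 + 5 = -6.925
ΔM = M_P − M_Q = 4.888 − (-6.925) = 11.813; smaller M is more luminous → Star Q.
L ratio = 10^(0.4 |ΔM|) = 10^4.725 = 53120

Star Q is more luminous, by a factor of 53100.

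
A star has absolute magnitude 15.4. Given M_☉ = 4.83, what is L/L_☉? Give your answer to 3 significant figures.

M − M_☉ = 15.4 − 4.83 = 10.570
L/L_☉ = 10^(−0.4 (M − M_☉)) = 10^-4.228 = 5.916×10^-5

L/L_☉ ≈ 5.92×10^-5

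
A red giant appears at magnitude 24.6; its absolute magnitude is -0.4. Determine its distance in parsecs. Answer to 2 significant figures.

d ≈ 1.0×10^6 pc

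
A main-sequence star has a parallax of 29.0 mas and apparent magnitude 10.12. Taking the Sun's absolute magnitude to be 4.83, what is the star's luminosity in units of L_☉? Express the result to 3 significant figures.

d = 1/p = 1000/29.0 mas = 34.48 pc
M = m − 5 log₁₀ d + 5 = 10.12 − 5·1.5376 + 5 = 7.432
M − M_☉ = 7.432 − 4.83 = 2.602
L/L_☉ = 10^(−0.4 × 2.602) = 0.09103

L/L_☉ ≈ 0.0910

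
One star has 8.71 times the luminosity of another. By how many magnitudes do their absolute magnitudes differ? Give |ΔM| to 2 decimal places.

|ΔM| ≈ 2.35

Pogson: ΔM = −2.5 log₁₀(ratio) = −2.5 log₁₀(8.71) = −2.5 × 0.9400 = -2.350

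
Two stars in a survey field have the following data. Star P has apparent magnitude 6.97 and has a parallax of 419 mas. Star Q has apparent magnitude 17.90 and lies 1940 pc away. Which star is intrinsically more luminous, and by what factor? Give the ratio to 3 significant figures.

Star Q is more luminous, by a factor of 28.1.

Star P: p = 419 mas = 0.419″ → d = 1/p = 2.387 pc
Star P: M = m − 5 log₁₀ d + 5 = 6.97 − 5·0.3778 + 5 = 10.081
Star Q: M = m − 5 log₁₀ d + 5 = 17.90 − 5·3.2878 + 5 = 6.461
ΔM = M_P − M_Q = 10.081 − (6.461) = 3.620; smaller M is more luminous → Star Q.
L ratio = 10^(0.4 |ΔM|) = 10^1.448 = 28.06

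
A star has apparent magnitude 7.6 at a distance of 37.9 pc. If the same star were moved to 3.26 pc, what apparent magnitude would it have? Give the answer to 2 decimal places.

m ≈ 2.27

Flux ∝ 1/d², so Δm = 5 log₁₀(d₂/d₁) = 5 log₁₀(3.26/37.9) = -5.327
m₂ = m₁ + Δm = 7.6 + (-5.327) = 2.273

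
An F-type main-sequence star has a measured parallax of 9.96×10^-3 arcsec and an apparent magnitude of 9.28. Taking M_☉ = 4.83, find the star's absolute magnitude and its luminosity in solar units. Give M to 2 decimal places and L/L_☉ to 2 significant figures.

d = 1/p = 1/9.96×10^-3″ = 100.4 pc
M = m − 5 log₁₀ d + 5 = 9.28 − 5·2.0017 + 5 = 4.271
M − M_☉ = 4.271 − 4.83 = -0.559
L/L_☉ = 10^(−0.4 × -0.559) = 1.673

M ≈ 4.27; L/L_☉ ≈ 1.7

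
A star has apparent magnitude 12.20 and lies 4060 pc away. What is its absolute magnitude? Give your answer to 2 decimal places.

5 log₁₀(d/10 pc) = 5 log₁₀(4060) − 5 = 13.043
M = m − 5 log₁₀(d/10) = 12.20 − 13.043 = -0.843

M ≈ -0.84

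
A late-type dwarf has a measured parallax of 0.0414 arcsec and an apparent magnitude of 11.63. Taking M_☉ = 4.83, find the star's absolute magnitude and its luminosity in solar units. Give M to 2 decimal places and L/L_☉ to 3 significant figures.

M ≈ 9.72; L/L_☉ ≈ 0.0111

d = 1/p = 1/0.0414″ = 24.15 pc
M = m − 5 log₁₀ d + 5 = 11.63 − 5·1.3830 + 5 = 9.715
M − M_☉ = 9.715 − 4.83 = 4.885
L/L_☉ = 10^(−0.4 × 4.885) = 0.01112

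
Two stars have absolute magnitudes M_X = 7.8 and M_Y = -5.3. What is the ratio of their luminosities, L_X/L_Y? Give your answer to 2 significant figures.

L_X/L_Y ≈ 5.8×10^-6

ΔM = M_X − M_Y = 13.1
L_X/L_Y = 10^(−0.4 ΔM) = 10^-5.240 = 5.754×10^-6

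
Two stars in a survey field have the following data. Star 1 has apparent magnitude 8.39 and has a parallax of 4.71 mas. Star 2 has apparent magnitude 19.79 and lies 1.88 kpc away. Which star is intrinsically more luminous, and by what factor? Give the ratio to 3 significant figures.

Star 1 is more luminous, by a factor of 463.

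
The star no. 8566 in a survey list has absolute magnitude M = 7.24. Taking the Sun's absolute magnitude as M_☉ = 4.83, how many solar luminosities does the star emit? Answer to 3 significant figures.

L/L_☉ ≈ 0.109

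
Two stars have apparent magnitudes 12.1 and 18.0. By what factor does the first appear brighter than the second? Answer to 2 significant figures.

230

Δm = 12.1 − (18.0) = -5.9
Flux ratio = 10^(−0.4 Δm) = 10^(−0.4 × -5.9) = 10^2.360 = 229.1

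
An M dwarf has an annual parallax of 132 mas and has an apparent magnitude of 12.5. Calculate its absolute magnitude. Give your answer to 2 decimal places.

p = 132 mas = 0.132″ → d = 1/p = 7.576 pc
5 log₁₀(d/10 pc) = 5 log₁₀(7.576) − 5 = -0.603
M = m − 5 log₁₀(d/10) = 12.5 + 0.603 = 13.103

M ≈ 13.10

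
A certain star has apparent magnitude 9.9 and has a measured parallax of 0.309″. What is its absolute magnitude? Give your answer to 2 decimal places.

d = 1/p = 1/0.309″ = 3.236 pc
5 log₁₀(d/10 pc) = 5 log₁₀(3.236) − 5 = -2.450
M = m − 5 log₁₀(d/10) = 9.9 + 2.450 = 12.350

M ≈ 12.35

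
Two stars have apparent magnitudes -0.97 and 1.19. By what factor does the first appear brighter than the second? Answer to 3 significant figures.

7.31

Δm = -0.97 − (1.19) = -2.16
Flux ratio = 10^(−0.4 Δm) = 10^(−0.4 × -2.16) = 10^0.864 = 7.311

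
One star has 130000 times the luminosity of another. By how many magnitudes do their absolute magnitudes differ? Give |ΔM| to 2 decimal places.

|ΔM| ≈ 12.78

Pogson: ΔM = −2.5 log₁₀(ratio) = −2.5 log₁₀(130000) = −2.5 × 5.1139 = -12.785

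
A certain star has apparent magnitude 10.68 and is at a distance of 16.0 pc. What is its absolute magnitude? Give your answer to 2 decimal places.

M ≈ 9.66

5 log₁₀(d/10 pc) = 5 log₁₀(16.00) − 5 = 1.021
M = m − 5 log₁₀(d/10) = 10.68 − 1.021 = 9.659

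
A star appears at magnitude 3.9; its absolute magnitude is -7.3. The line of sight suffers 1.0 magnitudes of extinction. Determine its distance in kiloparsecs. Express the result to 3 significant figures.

d ≈ 1.10 kpc

m − M = 5 log₁₀(d/10 pc) + A  ⇒  3.9 − (-7.3) − 1.0 = 5 log₁₀(d/10)
10.200 = 5 log₁₀(d/10)
log₁₀ d = (m − M − A)/5 + 1 = 3.0400
d = 10^3.0400 = 1096 pc
= 1.096 kpc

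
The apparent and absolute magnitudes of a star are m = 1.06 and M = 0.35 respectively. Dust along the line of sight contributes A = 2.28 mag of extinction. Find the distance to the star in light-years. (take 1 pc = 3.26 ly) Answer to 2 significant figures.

m − M = 5 log₁₀(d/10 pc) + A  ⇒  1.06 − (0.35) − 2.28 = 5 log₁₀(d/10)
-1.570 = 5 log₁₀(d/10)
log₁₀ d = (m − M − A)/5 + 1 = 0.6860
d = 10^0.6860 = 4.853 pc
= 15.82 ly

d ≈ 16 ly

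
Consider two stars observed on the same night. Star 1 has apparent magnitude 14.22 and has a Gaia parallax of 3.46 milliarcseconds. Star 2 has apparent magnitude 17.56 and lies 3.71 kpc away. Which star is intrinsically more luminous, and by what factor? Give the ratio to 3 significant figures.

Star 2 is more luminous, by a factor of 7.60.

Star 1: p = 3.46 mas = 3.46×10^-3″ → d = 1/p = 289.0 pc
Star 1: M = m − 5 log₁₀ d + 5 = 14.22 − 5·2.4609 + 5 = 6.915
Star 2: d = 3.71 kpc = 3710 pc
Star 2: M = m − 5 log₁₀ d + 5 = 17.56 − 5·3.5694 + 5 = 4.713
ΔM = M_1 − M_2 = 6.915 − (4.713) = 2.202; smaller M is more luminous → Star 2.
L ratio = 10^(0.4 |ΔM|) = 10^0.881 = 7.602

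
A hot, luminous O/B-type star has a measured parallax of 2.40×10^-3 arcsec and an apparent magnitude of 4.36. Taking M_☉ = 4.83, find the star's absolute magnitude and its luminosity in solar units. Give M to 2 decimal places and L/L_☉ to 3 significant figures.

M ≈ -3.74; L/L_☉ ≈ 2680

d = 1/p = 1/2.40×10^-3″ = 416.7 pc
M = m − 5 log₁₀ d + 5 = 4.36 − 5·2.6198 + 5 = -3.739
M − M_☉ = -3.739 − 4.83 = -8.569
L/L_☉ = 10^(−0.4 × -8.569) = 2677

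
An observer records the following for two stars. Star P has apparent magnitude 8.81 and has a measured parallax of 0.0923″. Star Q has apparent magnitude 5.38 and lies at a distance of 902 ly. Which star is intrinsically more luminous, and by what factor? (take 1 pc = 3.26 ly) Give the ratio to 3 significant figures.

Star P: d = 1/p = 1/0.0923″ = 10.83 pc
Star P: M = m − 5 log₁₀ d + 5 = 8.81 − 5·1.0348 + 5 = 8.636
Star Q: d = 902 ly / 3.26 = 276.7 pc
Star Q: M = m − 5 log₁₀ d + 5 = 5.38 − 5·2.4420 + 5 = -1.830
ΔM = M_P − M_Q = 8.636 − (-1.830) = 10.466; smaller M is more luminous → Star Q.
L ratio = 10^(0.4 |ΔM|) = 10^4.186 = 15360

Star Q is more luminous, by a factor of 15400.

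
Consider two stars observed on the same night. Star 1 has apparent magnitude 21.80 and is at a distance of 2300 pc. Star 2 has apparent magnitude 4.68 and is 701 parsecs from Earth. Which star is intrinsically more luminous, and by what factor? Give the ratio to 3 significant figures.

Star 2 is more luminous, by a factor of 655000.

Star 1: M = m − 5 log₁₀ d + 5 = 21.80 − 5·3.3617 + 5 = 9.991
Star 2: M = m − 5 log₁₀ d + 5 = 4.68 − 5·2.8457 + 5 = -4.549
ΔM = M_1 − M_2 = 9.991 − (-4.549) = 14.540; smaller M is more luminous → Star 2.
L ratio = 10^(0.4 |ΔM|) = 10^5.816 = 654600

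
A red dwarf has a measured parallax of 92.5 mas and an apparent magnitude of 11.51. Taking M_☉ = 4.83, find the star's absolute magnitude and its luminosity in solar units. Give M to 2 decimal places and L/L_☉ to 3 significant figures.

d = 1/p = 1000/92.5 mas = 10.81 pc
M = m − 5 log₁₀ d + 5 = 11.51 − 5·1.0339 + 5 = 11.341
M − M_☉ = 11.341 − 4.83 = 6.511
L/L_☉ = 10^(−0.4 × 6.511) = 2.487×10^-3

M ≈ 11.34; L/L_☉ ≈ 2.49×10^-3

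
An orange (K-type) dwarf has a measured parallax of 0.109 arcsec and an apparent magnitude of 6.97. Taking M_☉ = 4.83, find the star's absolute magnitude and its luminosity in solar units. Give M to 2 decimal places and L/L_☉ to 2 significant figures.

d = 1/p = 1/0.109″ = 9.174 pc
M = m − 5 log₁₀ d + 5 = 6.97 − 5·0.9626 + 5 = 7.157
M − M_☉ = 7.157 − 4.83 = 2.327
L/L_☉ = 10^(−0.4 × 2.327) = 0.1173

M ≈ 7.16; L/L_☉ ≈ 0.12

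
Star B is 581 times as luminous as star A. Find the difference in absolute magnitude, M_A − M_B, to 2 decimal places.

Pogson: ΔM = −2.5 log₁₀(ratio) = −2.5 log₁₀(581) = −2.5 × 2.7642 = -6.910
Star B is brighter so has the smaller magnitude: M_A − M_B is positive.

M_A − M_B ≈ 6.91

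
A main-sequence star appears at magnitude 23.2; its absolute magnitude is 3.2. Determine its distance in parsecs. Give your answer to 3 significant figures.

d ≈ 100000 pc

Distance modulus: m − M = 23.2 − (3.2) = 20.000
m − M = 5 log₁₀ d − 5
log₁₀ d = (m − M)/5 + 1 = 5.0000
d = 10^5.0000 = 100000 pc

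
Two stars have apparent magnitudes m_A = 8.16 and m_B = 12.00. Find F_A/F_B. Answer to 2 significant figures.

F_A/F_B ≈ 34

Magnitude difference = -3.84
Flux ratio = 10^(−0.4 Δm) = 10^(−0.4 × -3.84) = 10^1.536 = 34.36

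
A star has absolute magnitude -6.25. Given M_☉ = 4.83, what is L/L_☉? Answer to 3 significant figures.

M − M_☉ = -6.25 − 4.83 = -11.080
L/L_☉ = 10^(−0.4 (M − M_☉)) = 10^4.432 = 27040

L/L_☉ ≈ 27000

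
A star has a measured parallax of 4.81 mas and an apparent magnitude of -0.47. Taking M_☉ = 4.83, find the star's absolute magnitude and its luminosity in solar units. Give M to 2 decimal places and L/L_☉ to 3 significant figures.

M ≈ -7.06; L/L_☉ ≈ 57000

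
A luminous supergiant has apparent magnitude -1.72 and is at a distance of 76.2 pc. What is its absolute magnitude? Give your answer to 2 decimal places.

M ≈ -6.13

5 log₁₀(d/10 pc) = 5 log₁₀(76.20) − 5 = 4.410
M = m − 5 log₁₀(d/10) = -1.72 − 4.410 = -6.130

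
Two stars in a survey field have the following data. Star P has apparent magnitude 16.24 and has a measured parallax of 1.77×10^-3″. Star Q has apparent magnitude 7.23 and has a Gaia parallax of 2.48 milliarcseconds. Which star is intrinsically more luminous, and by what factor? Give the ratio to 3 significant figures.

Star P: d = 1/p = 1/1.77×10^-3″ = 565.0 pc
Star P: M = m − 5 log₁₀ d + 5 = 16.24 − 5·2.7520 + 5 = 7.480
Star Q: p = 2.48 mas = 2.48×10^-3″ → d = 1/p = 403.2 pc
Star Q: M = m − 5 log₁₀ d + 5 = 7.23 − 5·2.6055 + 5 = -0.798
ΔM = M_P − M_Q = 7.480 − (-0.798) = 8.278; smaller M is more luminous → Star Q.
L ratio = 10^(0.4 |ΔM|) = 10^3.311 = 2047

Star Q is more luminous, by a factor of 2050.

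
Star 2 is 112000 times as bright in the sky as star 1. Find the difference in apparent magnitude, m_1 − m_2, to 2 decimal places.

m_1 − m_2 ≈ 12.62

Pogson: Δm = −2.5 log₁₀(ratio) = −2.5 log₁₀(112000) = −2.5 × 5.0492 = -12.623
Star 2 is brighter so has the smaller magnitude: m_1 − m_2 is positive.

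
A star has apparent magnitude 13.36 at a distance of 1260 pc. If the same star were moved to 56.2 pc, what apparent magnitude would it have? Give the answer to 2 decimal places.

Flux ∝ 1/d², so Δm = 5 log₁₀(d₂/d₁) = 5 log₁₀(56.2/1260) = -6.753
m₂ = m₁ + Δm = 13.36 + (-6.753) = 6.607

m ≈ 6.61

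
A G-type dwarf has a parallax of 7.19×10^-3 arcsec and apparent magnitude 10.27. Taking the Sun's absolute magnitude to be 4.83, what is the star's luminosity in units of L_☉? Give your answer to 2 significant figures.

L/L_☉ ≈ 1.3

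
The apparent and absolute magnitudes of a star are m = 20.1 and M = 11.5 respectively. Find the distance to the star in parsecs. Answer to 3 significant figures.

d ≈ 525 pc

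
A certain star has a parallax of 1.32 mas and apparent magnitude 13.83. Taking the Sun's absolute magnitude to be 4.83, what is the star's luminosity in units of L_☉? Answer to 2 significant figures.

L/L_☉ ≈ 1.4

d = 1/p = 1000/1.32 mas = 757.6 pc
M = m − 5 log₁₀ d + 5 = 13.83 − 5·2.8794 + 5 = 4.433
M − M_☉ = 4.433 − 4.83 = -0.397
L/L_☉ = 10^(−0.4 × -0.397) = 1.442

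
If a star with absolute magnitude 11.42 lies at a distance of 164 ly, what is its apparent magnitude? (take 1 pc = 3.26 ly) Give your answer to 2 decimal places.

d = 164 ly / 3.26 = 50.31 pc
m = M + 5 log₁₀ d − 5 = 11.42 + 5·1.7016 − 5 = 14.928

m ≈ 14.93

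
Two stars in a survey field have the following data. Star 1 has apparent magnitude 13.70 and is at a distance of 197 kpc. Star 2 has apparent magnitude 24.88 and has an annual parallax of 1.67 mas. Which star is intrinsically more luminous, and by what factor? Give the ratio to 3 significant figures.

Star 1 is more luminous, by a factor of 3.21×10^9.

Star 1: d = 197 kpc = 197000 pc
Star 1: M = m − 5 log₁₀ d + 5 = 13.70 − 5·5.2945 + 5 = -7.772
Star 2: p = 1.67 mas = 1.67×10^-3″ → d = 1/p = 598.8 pc
Star 2: M = m − 5 log₁₀ d + 5 = 24.88 − 5·2.7773 + 5 = 15.994
ΔM = M_1 − M_2 = -7.772 − (15.994) = -23.766; smaller M is more luminous → Star 1.
L ratio = 10^(0.4 |ΔM|) = 10^9.506 = 3.209×10^9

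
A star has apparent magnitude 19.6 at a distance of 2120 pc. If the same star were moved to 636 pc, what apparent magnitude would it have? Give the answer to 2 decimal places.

Flux ∝ 1/d², so Δm = 5 log₁₀(d₂/d₁) = 5 log₁₀(636/2120) = -2.614
m₂ = m₁ + Δm = 19.6 + (-2.614) = 16.986

m ≈ 16.99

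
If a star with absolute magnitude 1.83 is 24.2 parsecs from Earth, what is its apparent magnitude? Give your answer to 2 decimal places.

m = M + 5 log₁₀ d − 5 = 1.83 + 5·1.3838 − 5 = 3.749

m ≈ 3.75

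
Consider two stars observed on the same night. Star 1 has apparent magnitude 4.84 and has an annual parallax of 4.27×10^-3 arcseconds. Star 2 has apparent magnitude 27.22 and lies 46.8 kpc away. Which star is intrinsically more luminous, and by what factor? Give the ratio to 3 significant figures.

Star 1: d = 1/p = 1/4.27×10^-3″ = 234.2 pc
Star 1: M = m − 5 log₁₀ d + 5 = 4.84 − 5·2.3696 + 5 = -2.008
Star 2: d = 46.8 kpc = 46800 pc
Star 2: M = m − 5 log₁₀ d + 5 = 27.22 − 5·4.6702 + 5 = 8.869
ΔM = M_1 − M_2 = -2.008 − (8.869) = -10.877; smaller M is more luminous → Star 1.
L ratio = 10^(0.4 |ΔM|) = 10^4.351 = 22420

Star 1 is more luminous, by a factor of 22400.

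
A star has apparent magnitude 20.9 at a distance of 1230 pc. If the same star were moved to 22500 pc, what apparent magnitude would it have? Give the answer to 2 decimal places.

Flux ∝ 1/d², so Δm = 5 log₁₀(d₂/d₁) = 5 log₁₀(22500/1230) = 6.311
m₂ = m₁ + Δm = 20.9 + (6.311) = 27.211

m ≈ 27.21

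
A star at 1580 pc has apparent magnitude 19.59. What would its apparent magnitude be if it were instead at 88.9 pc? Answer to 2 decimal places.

Flux ∝ 1/d², so Δm = 5 log₁₀(d₂/d₁) = 5 log₁₀(88.9/1580) = -6.249
m₂ = m₁ + Δm = 19.59 + (-6.249) = 13.341

m ≈ 13.34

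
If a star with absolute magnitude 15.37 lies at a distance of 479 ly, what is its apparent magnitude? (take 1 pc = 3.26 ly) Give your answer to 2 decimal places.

d = 479 ly / 3.26 = 146.9 pc
m = M + 5 log₁₀ d − 5 = 15.37 + 5·2.1671 − 5 = 21.206

m ≈ 21.21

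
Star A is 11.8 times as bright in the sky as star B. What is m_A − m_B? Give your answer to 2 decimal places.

Pogson: Δm = −2.5 log₁₀(ratio) = −2.5 log₁₀(11.8) = −2.5 × 1.0719 = -2.680
Star A is brighter, so it has the smaller magnitude: the difference is negative.

m_A − m_B ≈ -2.68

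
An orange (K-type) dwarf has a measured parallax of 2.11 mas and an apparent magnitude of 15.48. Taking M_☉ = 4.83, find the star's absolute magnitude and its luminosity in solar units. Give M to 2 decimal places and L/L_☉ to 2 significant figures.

d = 1/p = 1000/2.11 mas = 473.9 pc
M = m − 5 log₁₀ d + 5 = 15.48 − 5·2.6757 + 5 = 7.101
M − M_☉ = 7.101 − 4.83 = 2.271
L/L_☉ = 10^(−0.4 × 2.271) = 0.1234

M ≈ 7.10; L/L_☉ ≈ 0.12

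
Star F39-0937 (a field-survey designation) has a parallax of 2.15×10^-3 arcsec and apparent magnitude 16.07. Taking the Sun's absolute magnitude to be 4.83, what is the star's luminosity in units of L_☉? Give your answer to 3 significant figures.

d = 1/p = 1/2.15×10^-3″ = 465.1 pc
M = m − 5 log₁₀ d + 5 = 16.07 − 5·2.6676 + 5 = 7.732
M − M_☉ = 7.732 − 4.83 = 2.902
L/L_☉ = 10^(−0.4 × 2.902) = 0.06904

L/L_☉ ≈ 0.0690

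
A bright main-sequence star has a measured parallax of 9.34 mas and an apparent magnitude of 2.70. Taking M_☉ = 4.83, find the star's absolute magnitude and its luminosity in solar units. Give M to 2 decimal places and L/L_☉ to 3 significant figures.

M ≈ -2.45; L/L_☉ ≈ 815

d = 1/p = 1000/9.34 mas = 107.1 pc
M = m − 5 log₁₀ d + 5 = 2.70 − 5·2.0297 + 5 = -2.448
M − M_☉ = -2.448 − 4.83 = -7.278
L/L_☉ = 10^(−0.4 × -7.278) = 815.3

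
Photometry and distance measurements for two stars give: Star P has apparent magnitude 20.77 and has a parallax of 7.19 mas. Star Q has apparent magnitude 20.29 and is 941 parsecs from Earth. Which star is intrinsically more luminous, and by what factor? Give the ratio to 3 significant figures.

Star P: p = 7.19 mas = 7.19×10^-3″ → d = 1/p = 139.1 pc
Star P: M = m − 5 log₁₀ d + 5 = 20.77 − 5·2.1433 + 5 = 15.054
Star Q: M = m − 5 log₁₀ d + 5 = 20.29 − 5·2.9736 + 5 = 10.422
ΔM = M_P − M_Q = 15.054 − (10.422) = 4.632; smaller M is more luminous → Star Q.
L ratio = 10^(0.4 |ΔM|) = 10^1.853 = 71.23

Star Q is more luminous, by a factor of 71.2.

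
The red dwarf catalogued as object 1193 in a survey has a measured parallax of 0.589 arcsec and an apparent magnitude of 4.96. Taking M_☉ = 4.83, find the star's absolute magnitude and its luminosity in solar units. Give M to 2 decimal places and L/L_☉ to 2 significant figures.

d = 1/p = 1/0.589″ = 1.698 pc
M = m − 5 log₁₀ d + 5 = 4.96 − 5·0.2299 + 5 = 8.811
M − M_☉ = 8.811 − 4.83 = 3.981
L/L_☉ = 10^(−0.4 × 3.981) = 0.02557

M ≈ 8.81; L/L_☉ ≈ 0.026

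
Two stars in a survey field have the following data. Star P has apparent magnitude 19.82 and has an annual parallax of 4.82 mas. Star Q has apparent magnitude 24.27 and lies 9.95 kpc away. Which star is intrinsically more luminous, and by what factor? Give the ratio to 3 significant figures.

Star Q is more luminous, by a factor of 38.2.

Star P: p = 4.82 mas = 4.82×10^-3″ → d = 1/p = 207.5 pc
Star P: M = m − 5 log₁₀ d + 5 = 19.82 − 5·2.3170 + 5 = 13.235
Star Q: d = 9.95 kpc = 9950 pc
Star Q: M = m − 5 log₁₀ d + 5 = 24.27 − 5·3.9978 + 5 = 9.281
ΔM = M_P − M_Q = 13.235 − (9.281) = 3.954; smaller M is more luminous → Star Q.
L ratio = 10^(0.4 |ΔM|) = 10^1.582 = 38.17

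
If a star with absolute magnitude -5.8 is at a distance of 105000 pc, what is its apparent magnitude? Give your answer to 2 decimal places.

m ≈ 14.31

m = M + 5 log₁₀ d − 5 = -5.8 + 5·5.0212 − 5 = 14.306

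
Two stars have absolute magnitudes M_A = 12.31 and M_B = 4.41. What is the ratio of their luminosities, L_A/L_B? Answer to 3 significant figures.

L_A/L_B ≈ 6.92×10^-4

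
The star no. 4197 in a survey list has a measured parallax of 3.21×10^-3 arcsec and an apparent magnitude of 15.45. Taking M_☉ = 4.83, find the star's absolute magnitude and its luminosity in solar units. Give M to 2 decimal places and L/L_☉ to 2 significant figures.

M ≈ 7.98; L/L_☉ ≈ 0.055

d = 1/p = 1/3.21×10^-3″ = 311.5 pc
M = m − 5 log₁₀ d + 5 = 15.45 − 5·2.4935 + 5 = 7.983
M − M_☉ = 7.983 − 4.83 = 3.153
L/L_☉ = 10^(−0.4 × 3.153) = 0.05483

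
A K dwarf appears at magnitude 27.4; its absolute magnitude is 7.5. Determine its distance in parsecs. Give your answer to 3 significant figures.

d ≈ 95500 pc

Distance modulus: m − M = 27.4 − (7.5) = 19.900
m − M = 5 log₁₀ d − 5
log₁₀ d = (m − M)/5 + 1 = 4.9800
d = 10^4.9800 = 95500 pc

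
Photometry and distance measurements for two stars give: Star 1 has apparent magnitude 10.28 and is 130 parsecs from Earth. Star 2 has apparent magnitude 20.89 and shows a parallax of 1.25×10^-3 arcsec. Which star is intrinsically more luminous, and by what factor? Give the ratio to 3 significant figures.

Star 1: M = m − 5 log₁₀ d + 5 = 10.28 − 5·2.1139 + 5 = 4.710
Star 2: d = 1/p = 1/1.25×10^-3″ = 800.0 pc
Star 2: M = m − 5 log₁₀ d + 5 = 20.89 − 5·2.9031 + 5 = 11.375
ΔM = M_1 − M_2 = 4.710 − (11.375) = -6.664; smaller M is more luminous → Star 1.
L ratio = 10^(0.4 |ΔM|) = 10^2.666 = 463.1

Star 1 is more luminous, by a factor of 463.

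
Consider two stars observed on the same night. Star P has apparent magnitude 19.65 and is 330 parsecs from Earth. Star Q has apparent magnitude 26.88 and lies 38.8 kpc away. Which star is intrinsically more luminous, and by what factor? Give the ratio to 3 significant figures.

Star Q is more luminous, by a factor of 17.7.

Star P: M = m − 5 log₁₀ d + 5 = 19.65 − 5·2.5185 + 5 = 12.057
Star Q: d = 38.8 kpc = 38800 pc
Star Q: M = m − 5 log₁₀ d + 5 = 26.88 − 5·4.5888 + 5 = 8.936
ΔM = M_P − M_Q = 12.057 − (8.936) = 3.122; smaller M is more luminous → Star Q.
L ratio = 10^(0.4 |ΔM|) = 10^1.249 = 17.73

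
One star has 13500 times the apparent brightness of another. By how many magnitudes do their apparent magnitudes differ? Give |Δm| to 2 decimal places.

Pogson: Δm = −2.5 log₁₀(ratio) = −2.5 log₁₀(13500) = −2.5 × 4.1303 = -10.326

|Δm| ≈ 10.33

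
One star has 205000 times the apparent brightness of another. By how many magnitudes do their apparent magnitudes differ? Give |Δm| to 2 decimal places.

Pogson: Δm = −2.5 log₁₀(ratio) = −2.5 log₁₀(205000) = −2.5 × 5.3118 = -13.279

|Δm| ≈ 13.28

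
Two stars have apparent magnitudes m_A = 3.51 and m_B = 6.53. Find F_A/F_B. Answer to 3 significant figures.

Δm = 3.51 − (6.53) = -3.02
Flux ratio = 10^(−0.4 Δm) = 10^(−0.4 × -3.02) = 10^1.208 = 16.14

F_A/F_B ≈ 16.1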